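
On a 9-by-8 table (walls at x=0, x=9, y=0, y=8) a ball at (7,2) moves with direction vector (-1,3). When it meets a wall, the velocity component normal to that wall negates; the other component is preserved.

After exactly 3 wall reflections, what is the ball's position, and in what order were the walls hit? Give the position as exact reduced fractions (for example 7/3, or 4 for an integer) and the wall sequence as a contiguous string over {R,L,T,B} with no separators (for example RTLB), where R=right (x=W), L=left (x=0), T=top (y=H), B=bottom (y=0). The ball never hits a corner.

1. t=2 → T at (5,8); v=(-1,-3)
2. t=8/3 → B at (7/3,0); v=(-1,3)
3. t=7/3 → L at (0,7); v=(1,3)

Final position: (0,7)
Wall sequence: TBL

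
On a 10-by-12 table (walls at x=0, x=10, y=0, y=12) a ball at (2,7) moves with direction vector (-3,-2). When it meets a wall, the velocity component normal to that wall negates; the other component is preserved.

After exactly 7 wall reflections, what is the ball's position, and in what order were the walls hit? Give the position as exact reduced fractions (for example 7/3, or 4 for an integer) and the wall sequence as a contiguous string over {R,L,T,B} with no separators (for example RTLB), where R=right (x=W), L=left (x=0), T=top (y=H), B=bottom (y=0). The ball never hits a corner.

1. t=2/3 → L at (0,17/3); v=(3,-2)
2. t=17/6 → B at (17/2,0); v=(3,2)
3. t=1/2 → R at (10,1); v=(-3,2)
4. t=10/3 → L at (0,23/3); v=(3,2)
5. t=13/6 → T at (13/2,12); v=(3,-2)
6. t=7/6 → R at (10,29/3); v=(-3,-2)
7. t=10/3 → L at (0,3); v=(3,-2)

Final position: (0,3)
Wall sequence: LBRLTRL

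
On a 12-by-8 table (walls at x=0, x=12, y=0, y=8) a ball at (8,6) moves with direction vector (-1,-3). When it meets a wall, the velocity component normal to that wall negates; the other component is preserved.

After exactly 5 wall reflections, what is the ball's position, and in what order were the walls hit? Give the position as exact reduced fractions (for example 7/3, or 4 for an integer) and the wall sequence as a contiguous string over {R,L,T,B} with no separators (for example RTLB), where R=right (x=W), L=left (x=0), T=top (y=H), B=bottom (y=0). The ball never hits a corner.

1. t=2 → B at (6,0); v=(-1,3)
2. t=8/3 → T at (10/3,8); v=(-1,-3)
3. t=8/3 → B at (2/3,0); v=(-1,3)
4. t=2/3 → L at (0,2); v=(1,3)
5. t=2 → T at (2,8); v=(1,-3)

Final position: (2,8)
Wall sequence: BTBLT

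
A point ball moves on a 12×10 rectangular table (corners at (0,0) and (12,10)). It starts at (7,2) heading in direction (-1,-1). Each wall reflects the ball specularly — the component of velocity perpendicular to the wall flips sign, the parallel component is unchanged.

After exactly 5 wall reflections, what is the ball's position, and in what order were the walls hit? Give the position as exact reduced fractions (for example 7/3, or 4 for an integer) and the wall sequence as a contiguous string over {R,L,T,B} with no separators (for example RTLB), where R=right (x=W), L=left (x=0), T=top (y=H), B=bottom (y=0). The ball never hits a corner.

Final position: (9,0)
Wall sequence: BLTRB

1. t=2 → B at (5,0); v=(-1,1)
2. t=5 → L at (0,5); v=(1,1)
3. t=5 → T at (5,10); v=(1,-1)
4. t=7 → R at (12,3); v=(-1,-1)
5. t=3 → B at (9,0); v=(-1,1)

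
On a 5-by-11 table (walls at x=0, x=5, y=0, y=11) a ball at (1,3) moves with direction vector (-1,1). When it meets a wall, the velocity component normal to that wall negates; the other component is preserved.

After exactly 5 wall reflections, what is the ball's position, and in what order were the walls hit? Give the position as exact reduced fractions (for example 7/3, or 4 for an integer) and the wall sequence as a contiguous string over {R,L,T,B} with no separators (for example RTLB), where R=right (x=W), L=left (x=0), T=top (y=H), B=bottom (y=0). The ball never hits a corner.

Final position: (5,3)
Wall sequence: LRTLR

1. t=1 → L at (0,4); v=(1,1)
2. t=5 → R at (5,9); v=(-1,1)
3. t=2 → T at (3,11); v=(-1,-1)
4. t=3 → L at (0,8); v=(1,-1)
5. t=5 → R at (5,3); v=(-1,-1)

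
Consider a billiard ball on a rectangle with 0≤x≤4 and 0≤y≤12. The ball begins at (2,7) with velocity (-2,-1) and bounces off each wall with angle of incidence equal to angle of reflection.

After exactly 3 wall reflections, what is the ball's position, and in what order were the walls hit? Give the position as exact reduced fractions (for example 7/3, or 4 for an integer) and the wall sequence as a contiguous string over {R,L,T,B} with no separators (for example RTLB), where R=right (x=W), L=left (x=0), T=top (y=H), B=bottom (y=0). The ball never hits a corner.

1. t=1 → L at (0,6); v=(2,-1)
2. t=2 → R at (4,4); v=(-2,-1)
3. t=2 → L at (0,2); v=(2,-1)

Final position: (0,2)
Wall sequence: LRL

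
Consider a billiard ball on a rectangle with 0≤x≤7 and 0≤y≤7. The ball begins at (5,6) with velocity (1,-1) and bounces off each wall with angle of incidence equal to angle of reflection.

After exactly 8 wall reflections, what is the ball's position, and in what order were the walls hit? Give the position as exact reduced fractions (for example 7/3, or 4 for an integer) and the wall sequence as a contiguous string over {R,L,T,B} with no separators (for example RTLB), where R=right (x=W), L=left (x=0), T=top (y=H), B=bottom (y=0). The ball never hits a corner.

1. t=2 → R at (7,4); v=(-1,-1)
2. t=4 → B at (3,0); v=(-1,1)
3. t=3 → L at (0,3); v=(1,1)
4. t=4 → T at (4,7); v=(1,-1)
5. t=3 → R at (7,4); v=(-1,-1)
6. t=4 → B at (3,0); v=(-1,1)
7. t=3 → L at (0,3); v=(1,1)
8. t=4 → T at (4,7); v=(1,-1)

Final position: (4,7)
Wall sequence: RBLTRBLT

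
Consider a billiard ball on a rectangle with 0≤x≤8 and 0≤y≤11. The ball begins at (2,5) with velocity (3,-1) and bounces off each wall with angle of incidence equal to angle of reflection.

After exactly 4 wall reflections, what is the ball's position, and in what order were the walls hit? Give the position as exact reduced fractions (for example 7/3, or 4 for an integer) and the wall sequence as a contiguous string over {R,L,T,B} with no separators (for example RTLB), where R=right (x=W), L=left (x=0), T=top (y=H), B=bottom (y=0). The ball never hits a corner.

Final position: (8,7/3)
Wall sequence: RLBR

1. t=2 → R at (8,3); v=(-3,-1)
2. t=8/3 → L at (0,1/3); v=(3,-1)
3. t=1/3 → B at (1,0); v=(3,1)
4. t=7/3 → R at (8,7/3); v=(-3,1)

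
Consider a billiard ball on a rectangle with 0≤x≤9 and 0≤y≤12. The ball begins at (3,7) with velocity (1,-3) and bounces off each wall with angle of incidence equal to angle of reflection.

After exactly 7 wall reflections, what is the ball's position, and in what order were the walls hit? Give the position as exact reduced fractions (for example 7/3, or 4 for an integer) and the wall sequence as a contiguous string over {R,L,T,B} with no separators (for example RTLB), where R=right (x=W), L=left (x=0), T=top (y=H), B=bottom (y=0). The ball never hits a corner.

1. t=7/3 → B at (16/3,0); v=(1,3)
2. t=11/3 → R at (9,11); v=(-1,3)
3. t=1/3 → T at (26/3,12); v=(-1,-3)
4. t=4 → B at (14/3,0); v=(-1,3)
5. t=4 → T at (2/3,12); v=(-1,-3)
6. t=2/3 → L at (0,10); v=(1,-3)
7. t=10/3 → B at (10/3,0); v=(1,3)

Final position: (10/3,0)
Wall sequence: BRTBTLB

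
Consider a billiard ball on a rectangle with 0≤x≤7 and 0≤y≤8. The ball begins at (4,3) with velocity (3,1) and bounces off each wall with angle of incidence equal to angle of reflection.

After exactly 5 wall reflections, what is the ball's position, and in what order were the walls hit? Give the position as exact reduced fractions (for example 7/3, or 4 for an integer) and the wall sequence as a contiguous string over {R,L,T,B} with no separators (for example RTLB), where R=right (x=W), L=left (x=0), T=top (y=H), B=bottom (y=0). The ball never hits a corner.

1. t=1 → R at (7,4); v=(-3,1)
2. t=7/3 → L at (0,19/3); v=(3,1)
3. t=5/3 → T at (5,8); v=(3,-1)
4. t=2/3 → R at (7,22/3); v=(-3,-1)
5. t=7/3 → L at (0,5); v=(3,-1)

Final position: (0,5)
Wall sequence: RLTRL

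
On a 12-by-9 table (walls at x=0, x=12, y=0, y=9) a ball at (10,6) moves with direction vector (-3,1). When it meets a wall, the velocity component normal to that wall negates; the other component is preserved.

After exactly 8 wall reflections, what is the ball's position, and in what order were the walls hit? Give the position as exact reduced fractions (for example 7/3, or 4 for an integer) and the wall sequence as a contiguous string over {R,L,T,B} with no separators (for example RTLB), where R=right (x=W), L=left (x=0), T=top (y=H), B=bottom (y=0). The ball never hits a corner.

1. t=3 → T at (1,9); v=(-3,-1)
2. t=1/3 → L at (0,26/3); v=(3,-1)
3. t=4 → R at (12,14/3); v=(-3,-1)
4. t=4 → L at (0,2/3); v=(3,-1)
5. t=2/3 → B at (2,0); v=(3,1)
6. t=10/3 → R at (12,10/3); v=(-3,1)
7. t=4 → L at (0,22/3); v=(3,1)
8. t=5/3 → T at (5,9); v=(3,-1)

Final position: (5,9)
Wall sequence: TLRLBRLT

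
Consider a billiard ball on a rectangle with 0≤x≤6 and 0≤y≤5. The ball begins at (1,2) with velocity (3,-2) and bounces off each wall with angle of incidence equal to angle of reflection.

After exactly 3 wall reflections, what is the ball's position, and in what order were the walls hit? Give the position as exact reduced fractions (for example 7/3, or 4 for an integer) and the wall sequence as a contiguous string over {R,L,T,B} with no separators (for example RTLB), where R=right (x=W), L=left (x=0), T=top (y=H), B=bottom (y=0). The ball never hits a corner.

1. t=1 → B at (4,0); v=(3,2)
2. t=2/3 → R at (6,4/3); v=(-3,2)
3. t=11/6 → T at (1/2,5); v=(-3,-2)

Final position: (1/2,5)
Wall sequence: BRT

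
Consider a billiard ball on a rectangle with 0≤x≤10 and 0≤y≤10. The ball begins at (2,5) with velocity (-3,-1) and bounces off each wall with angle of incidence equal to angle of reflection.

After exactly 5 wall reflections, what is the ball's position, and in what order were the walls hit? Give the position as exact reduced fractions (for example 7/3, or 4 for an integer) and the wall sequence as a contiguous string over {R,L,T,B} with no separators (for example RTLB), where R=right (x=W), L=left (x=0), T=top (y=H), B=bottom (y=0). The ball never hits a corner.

Final position: (10,17/3)
Wall sequence: LRBLR

1. t=2/3 → L at (0,13/3); v=(3,-1)
2. t=10/3 → R at (10,1); v=(-3,-1)
3. t=1 → B at (7,0); v=(-3,1)
4. t=7/3 → L at (0,7/3); v=(3,1)
5. t=10/3 → R at (10,17/3); v=(-3,1)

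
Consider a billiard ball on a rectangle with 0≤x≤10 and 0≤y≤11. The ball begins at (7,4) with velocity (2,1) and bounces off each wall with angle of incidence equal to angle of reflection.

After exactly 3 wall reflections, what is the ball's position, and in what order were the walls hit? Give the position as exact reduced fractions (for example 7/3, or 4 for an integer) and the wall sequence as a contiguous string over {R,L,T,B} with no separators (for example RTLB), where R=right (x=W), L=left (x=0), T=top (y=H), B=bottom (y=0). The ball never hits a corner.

1. t=3/2 → R at (10,11/2); v=(-2,1)
2. t=5 → L at (0,21/2); v=(2,1)
3. t=1/2 → T at (1,11); v=(2,-1)

Final position: (1,11)
Wall sequence: RLT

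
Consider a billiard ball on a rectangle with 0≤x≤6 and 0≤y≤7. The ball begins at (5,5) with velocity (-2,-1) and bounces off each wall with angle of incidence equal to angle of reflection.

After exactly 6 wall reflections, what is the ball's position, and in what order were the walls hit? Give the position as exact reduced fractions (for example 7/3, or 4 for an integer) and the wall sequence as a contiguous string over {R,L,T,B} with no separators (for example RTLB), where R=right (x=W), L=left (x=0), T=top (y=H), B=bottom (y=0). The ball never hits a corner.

1. t=5/2 → L at (0,5/2); v=(2,-1)
2. t=5/2 → B at (5,0); v=(2,1)
3. t=1/2 → R at (6,1/2); v=(-2,1)
4. t=3 → L at (0,7/2); v=(2,1)
5. t=3 → R at (6,13/2); v=(-2,1)
6. t=1/2 → T at (5,7); v=(-2,-1)

Final position: (5,7)
Wall sequence: LBRLRT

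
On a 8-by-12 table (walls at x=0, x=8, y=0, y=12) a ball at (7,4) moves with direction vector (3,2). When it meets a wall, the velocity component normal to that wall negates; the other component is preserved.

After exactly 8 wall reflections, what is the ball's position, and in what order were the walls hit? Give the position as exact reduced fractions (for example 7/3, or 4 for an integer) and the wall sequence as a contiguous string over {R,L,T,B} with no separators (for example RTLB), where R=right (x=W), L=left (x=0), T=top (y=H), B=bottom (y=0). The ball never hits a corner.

Final position: (0,22/3)
Wall sequence: RLTRLBRL

1. t=1/3 → R at (8,14/3); v=(-3,2)
2. t=8/3 → L at (0,10); v=(3,2)
3. t=1 → T at (3,12); v=(3,-2)
4. t=5/3 → R at (8,26/3); v=(-3,-2)
5. t=8/3 → L at (0,10/3); v=(3,-2)
6. t=5/3 → B at (5,0); v=(3,2)
7. t=1 → R at (8,2); v=(-3,2)
8. t=8/3 → L at (0,22/3); v=(3,2)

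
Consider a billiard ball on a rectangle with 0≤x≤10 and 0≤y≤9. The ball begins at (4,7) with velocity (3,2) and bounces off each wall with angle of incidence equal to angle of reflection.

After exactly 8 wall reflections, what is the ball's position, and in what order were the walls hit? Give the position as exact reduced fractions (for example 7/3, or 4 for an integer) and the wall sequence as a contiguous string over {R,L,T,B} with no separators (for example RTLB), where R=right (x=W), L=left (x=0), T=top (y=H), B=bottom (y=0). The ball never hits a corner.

Final position: (15/2,0)
Wall sequence: TRLBRTLB

1. t=1 → T at (7,9); v=(3,-2)
2. t=1 → R at (10,7); v=(-3,-2)
3. t=10/3 → L at (0,1/3); v=(3,-2)
4. t=1/6 → B at (1/2,0); v=(3,2)
5. t=19/6 → R at (10,19/3); v=(-3,2)
6. t=4/3 → T at (6,9); v=(-3,-2)
7. t=2 → L at (0,5); v=(3,-2)
8. t=5/2 → B at (15/2,0); v=(3,2)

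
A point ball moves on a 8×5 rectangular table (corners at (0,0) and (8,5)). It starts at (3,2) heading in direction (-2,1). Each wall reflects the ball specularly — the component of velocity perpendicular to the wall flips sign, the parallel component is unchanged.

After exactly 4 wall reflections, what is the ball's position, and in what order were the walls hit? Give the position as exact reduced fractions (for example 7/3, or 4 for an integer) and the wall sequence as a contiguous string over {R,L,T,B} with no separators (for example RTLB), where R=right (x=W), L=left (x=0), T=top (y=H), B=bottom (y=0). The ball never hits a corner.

1. t=3/2 → L at (0,7/2); v=(2,1)
2. t=3/2 → T at (3,5); v=(2,-1)
3. t=5/2 → R at (8,5/2); v=(-2,-1)
4. t=5/2 → B at (3,0); v=(-2,1)

Final position: (3,0)
Wall sequence: LTRB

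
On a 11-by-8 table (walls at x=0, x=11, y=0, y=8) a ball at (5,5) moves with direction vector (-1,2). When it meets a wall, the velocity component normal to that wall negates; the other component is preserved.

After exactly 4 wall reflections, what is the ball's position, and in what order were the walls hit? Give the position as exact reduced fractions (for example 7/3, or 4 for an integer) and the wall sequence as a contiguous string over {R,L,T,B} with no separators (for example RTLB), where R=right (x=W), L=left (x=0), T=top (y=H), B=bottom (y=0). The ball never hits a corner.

Final position: (9/2,8)
Wall sequence: TLBT

1. t=3/2 → T at (7/2,8); v=(-1,-2)
2. t=7/2 → L at (0,1); v=(1,-2)
3. t=1/2 → B at (1/2,0); v=(1,2)
4. t=4 → T at (9/2,8); v=(1,-2)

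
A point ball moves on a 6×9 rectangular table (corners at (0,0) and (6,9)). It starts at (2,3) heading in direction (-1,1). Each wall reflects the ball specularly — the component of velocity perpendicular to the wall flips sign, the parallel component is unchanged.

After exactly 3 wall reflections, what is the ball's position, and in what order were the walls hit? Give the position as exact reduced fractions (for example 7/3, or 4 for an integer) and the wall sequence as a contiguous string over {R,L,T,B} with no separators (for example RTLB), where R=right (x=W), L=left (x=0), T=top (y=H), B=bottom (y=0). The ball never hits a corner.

1. t=2 → L at (0,5); v=(1,1)
2. t=4 → T at (4,9); v=(1,-1)
3. t=2 → R at (6,7); v=(-1,-1)

Final position: (6,7)
Wall sequence: LTR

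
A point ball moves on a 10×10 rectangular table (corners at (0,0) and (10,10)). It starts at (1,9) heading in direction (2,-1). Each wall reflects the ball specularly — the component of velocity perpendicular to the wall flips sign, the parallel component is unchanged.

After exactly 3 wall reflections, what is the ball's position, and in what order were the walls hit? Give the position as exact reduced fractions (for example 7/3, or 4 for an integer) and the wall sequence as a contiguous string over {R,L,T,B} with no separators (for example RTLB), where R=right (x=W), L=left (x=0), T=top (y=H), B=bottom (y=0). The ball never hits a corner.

1. t=9/2 → R at (10,9/2); v=(-2,-1)
2. t=9/2 → B at (1,0); v=(-2,1)
3. t=1/2 → L at (0,1/2); v=(2,1)

Final position: (0,1/2)
Wall sequence: RBL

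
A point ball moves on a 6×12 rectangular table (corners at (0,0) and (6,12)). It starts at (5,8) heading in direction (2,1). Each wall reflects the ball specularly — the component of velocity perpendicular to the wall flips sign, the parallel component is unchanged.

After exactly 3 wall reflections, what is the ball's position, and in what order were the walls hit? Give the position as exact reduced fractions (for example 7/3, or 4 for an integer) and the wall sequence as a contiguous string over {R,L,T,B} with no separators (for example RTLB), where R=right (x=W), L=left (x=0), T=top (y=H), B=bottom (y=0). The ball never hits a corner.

Final position: (1,12)
Wall sequence: RLT

1. t=1/2 → R at (6,17/2); v=(-2,1)
2. t=3 → L at (0,23/2); v=(2,1)
3. t=1/2 → T at (1,12); v=(2,-1)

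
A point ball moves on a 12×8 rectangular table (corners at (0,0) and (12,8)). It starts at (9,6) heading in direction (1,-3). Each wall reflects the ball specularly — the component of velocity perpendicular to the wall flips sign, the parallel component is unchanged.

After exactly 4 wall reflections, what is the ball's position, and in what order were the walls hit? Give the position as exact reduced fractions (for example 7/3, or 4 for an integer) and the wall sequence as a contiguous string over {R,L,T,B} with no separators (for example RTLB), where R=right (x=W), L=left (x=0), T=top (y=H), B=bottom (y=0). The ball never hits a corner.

Final position: (23/3,0)
Wall sequence: BRTB

1. t=2 → B at (11,0); v=(1,3)
2. t=1 → R at (12,3); v=(-1,3)
3. t=5/3 → T at (31/3,8); v=(-1,-3)
4. t=8/3 → B at (23/3,0); v=(-1,3)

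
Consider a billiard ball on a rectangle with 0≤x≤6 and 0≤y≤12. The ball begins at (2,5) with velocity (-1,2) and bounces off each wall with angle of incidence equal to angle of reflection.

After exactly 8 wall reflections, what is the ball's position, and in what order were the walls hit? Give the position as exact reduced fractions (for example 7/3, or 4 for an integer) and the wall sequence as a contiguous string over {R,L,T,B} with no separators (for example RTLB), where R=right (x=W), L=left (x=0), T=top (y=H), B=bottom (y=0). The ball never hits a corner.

1. t=2 → L at (0,9); v=(1,2)
2. t=3/2 → T at (3/2,12); v=(1,-2)
3. t=9/2 → R at (6,3); v=(-1,-2)
4. t=3/2 → B at (9/2,0); v=(-1,2)
5. t=9/2 → L at (0,9); v=(1,2)
6. t=3/2 → T at (3/2,12); v=(1,-2)
7. t=9/2 → R at (6,3); v=(-1,-2)
8. t=3/2 → B at (9/2,0); v=(-1,2)

Final position: (9/2,0)
Wall sequence: LTRBLTRB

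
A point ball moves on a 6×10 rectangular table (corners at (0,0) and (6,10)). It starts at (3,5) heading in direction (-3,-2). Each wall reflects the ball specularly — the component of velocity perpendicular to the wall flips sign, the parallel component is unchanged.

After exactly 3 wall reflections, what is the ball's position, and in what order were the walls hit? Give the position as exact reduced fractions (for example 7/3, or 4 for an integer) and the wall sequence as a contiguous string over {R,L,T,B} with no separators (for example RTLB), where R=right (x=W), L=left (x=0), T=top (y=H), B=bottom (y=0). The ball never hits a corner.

1. t=1 → L at (0,3); v=(3,-2)
2. t=3/2 → B at (9/2,0); v=(3,2)
3. t=1/2 → R at (6,1); v=(-3,2)

Final position: (6,1)
Wall sequence: LBR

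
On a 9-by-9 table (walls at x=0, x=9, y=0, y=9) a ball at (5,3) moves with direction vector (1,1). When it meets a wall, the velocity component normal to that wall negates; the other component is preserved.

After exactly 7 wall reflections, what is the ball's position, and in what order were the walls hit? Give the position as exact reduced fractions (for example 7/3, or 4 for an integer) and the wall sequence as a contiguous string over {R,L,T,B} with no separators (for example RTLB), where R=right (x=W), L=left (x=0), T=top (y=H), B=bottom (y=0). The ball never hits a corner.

Final position: (0,2)
Wall sequence: RTLBRTL

1. t=4 → R at (9,7); v=(-1,1)
2. t=2 → T at (7,9); v=(-1,-1)
3. t=7 → L at (0,2); v=(1,-1)
4. t=2 → B at (2,0); v=(1,1)
5. t=7 → R at (9,7); v=(-1,1)
6. t=2 → T at (7,9); v=(-1,-1)
7. t=7 → L at (0,2); v=(1,-1)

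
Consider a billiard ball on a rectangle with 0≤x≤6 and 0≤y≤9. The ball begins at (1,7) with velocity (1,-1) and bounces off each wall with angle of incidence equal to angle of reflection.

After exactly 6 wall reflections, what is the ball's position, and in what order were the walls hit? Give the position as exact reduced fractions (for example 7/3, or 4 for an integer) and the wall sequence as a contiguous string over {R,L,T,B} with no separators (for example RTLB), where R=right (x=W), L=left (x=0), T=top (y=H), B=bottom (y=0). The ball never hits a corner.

Final position: (0,2)
Wall sequence: RBLTRL

1. t=5 → R at (6,2); v=(-1,-1)
2. t=2 → B at (4,0); v=(-1,1)
3. t=4 → L at (0,4); v=(1,1)
4. t=5 → T at (5,9); v=(1,-1)
5. t=1 → R at (6,8); v=(-1,-1)
6. t=6 → L at (0,2); v=(1,-1)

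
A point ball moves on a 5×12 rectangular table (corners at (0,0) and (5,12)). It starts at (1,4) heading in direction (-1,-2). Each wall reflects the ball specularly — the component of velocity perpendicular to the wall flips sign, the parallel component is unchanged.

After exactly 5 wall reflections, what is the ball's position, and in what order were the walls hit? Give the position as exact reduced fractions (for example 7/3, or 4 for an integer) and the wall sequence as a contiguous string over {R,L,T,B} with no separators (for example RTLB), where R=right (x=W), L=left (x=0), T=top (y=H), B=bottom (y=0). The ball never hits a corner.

1. t=1 → L at (0,2); v=(1,-2)
2. t=1 → B at (1,0); v=(1,2)
3. t=4 → R at (5,8); v=(-1,2)
4. t=2 → T at (3,12); v=(-1,-2)
5. t=3 → L at (0,6); v=(1,-2)

Final position: (0,6)
Wall sequence: LBRTL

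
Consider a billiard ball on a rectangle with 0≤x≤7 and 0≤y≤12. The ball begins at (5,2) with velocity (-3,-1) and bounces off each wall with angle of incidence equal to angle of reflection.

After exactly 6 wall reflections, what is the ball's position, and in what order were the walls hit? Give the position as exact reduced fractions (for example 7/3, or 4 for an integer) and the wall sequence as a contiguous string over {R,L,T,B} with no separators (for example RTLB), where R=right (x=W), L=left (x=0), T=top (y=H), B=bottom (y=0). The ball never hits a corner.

1. t=5/3 → L at (0,1/3); v=(3,-1)
2. t=1/3 → B at (1,0); v=(3,1)
3. t=2 → R at (7,2); v=(-3,1)
4. t=7/3 → L at (0,13/3); v=(3,1)
5. t=7/3 → R at (7,20/3); v=(-3,1)
6. t=7/3 → L at (0,9); v=(3,1)

Final position: (0,9)
Wall sequence: LBRLRL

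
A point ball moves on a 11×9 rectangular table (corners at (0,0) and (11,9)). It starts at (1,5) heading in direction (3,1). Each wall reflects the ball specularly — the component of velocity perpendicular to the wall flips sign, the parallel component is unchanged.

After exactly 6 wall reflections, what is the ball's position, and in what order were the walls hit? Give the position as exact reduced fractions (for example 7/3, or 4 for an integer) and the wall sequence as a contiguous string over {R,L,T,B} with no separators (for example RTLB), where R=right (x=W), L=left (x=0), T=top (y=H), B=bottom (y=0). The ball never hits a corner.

1. t=10/3 → R at (11,25/3); v=(-3,1)
2. t=2/3 → T at (9,9); v=(-3,-1)
3. t=3 → L at (0,6); v=(3,-1)
4. t=11/3 → R at (11,7/3); v=(-3,-1)
5. t=7/3 → B at (4,0); v=(-3,1)
6. t=4/3 → L at (0,4/3); v=(3,1)

Final position: (0,4/3)
Wall sequence: RTLRBL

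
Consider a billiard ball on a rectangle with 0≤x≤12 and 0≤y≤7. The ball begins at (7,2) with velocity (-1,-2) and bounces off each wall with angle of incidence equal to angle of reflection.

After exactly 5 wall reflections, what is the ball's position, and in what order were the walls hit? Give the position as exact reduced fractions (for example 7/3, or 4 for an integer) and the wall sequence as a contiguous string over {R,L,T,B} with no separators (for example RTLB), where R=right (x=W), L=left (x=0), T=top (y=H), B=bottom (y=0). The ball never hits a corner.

Final position: (9/2,7)
Wall sequence: BTLBT

1. t=1 → B at (6,0); v=(-1,2)
2. t=7/2 → T at (5/2,7); v=(-1,-2)
3. t=5/2 → L at (0,2); v=(1,-2)
4. t=1 → B at (1,0); v=(1,2)
5. t=7/2 → T at (9/2,7); v=(1,-2)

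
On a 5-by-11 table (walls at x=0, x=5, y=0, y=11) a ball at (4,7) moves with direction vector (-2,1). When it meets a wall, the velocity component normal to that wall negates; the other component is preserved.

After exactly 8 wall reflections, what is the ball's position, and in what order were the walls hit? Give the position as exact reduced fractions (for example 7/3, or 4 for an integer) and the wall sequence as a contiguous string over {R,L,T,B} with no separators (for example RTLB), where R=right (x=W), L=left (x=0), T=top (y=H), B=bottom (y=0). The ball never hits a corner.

1. t=2 → L at (0,9); v=(2,1)
2. t=2 → T at (4,11); v=(2,-1)
3. t=1/2 → R at (5,21/2); v=(-2,-1)
4. t=5/2 → L at (0,8); v=(2,-1)
5. t=5/2 → R at (5,11/2); v=(-2,-1)
6. t=5/2 → L at (0,3); v=(2,-1)
7. t=5/2 → R at (5,1/2); v=(-2,-1)
8. t=1/2 → B at (4,0); v=(-2,1)

Final position: (4,0)
Wall sequence: LTRLRLRB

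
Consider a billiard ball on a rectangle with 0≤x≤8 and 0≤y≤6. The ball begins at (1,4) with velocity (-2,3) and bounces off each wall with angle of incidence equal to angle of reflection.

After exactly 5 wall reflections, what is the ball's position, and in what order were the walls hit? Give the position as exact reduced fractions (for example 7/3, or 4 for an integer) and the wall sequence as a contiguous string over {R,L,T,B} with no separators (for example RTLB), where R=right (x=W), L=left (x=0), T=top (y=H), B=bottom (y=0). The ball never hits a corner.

Final position: (23/3,6)
Wall sequence: LTBRT

1. t=1/2 → L at (0,11/2); v=(2,3)
2. t=1/6 → T at (1/3,6); v=(2,-3)
3. t=2 → B at (13/3,0); v=(2,3)
4. t=11/6 → R at (8,11/2); v=(-2,3)
5. t=1/6 → T at (23/3,6); v=(-2,-3)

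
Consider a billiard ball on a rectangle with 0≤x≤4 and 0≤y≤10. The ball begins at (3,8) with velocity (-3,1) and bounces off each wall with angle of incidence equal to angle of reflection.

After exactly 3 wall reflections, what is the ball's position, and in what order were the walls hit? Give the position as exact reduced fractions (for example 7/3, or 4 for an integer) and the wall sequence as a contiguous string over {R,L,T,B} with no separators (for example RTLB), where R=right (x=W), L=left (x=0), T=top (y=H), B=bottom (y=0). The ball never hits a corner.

1. t=1 → L at (0,9); v=(3,1)
2. t=1 → T at (3,10); v=(3,-1)
3. t=1/3 → R at (4,29/3); v=(-3,-1)

Final position: (4,29/3)
Wall sequence: LTR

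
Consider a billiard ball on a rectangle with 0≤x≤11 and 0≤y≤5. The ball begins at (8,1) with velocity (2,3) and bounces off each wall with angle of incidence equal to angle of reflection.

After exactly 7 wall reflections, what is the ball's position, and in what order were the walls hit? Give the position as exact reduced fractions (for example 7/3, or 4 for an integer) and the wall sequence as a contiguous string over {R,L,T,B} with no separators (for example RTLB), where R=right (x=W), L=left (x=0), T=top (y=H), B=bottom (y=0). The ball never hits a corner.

Final position: (2,5)
Wall sequence: TRBTBLT

1. t=4/3 → T at (32/3,5); v=(2,-3)
2. t=1/6 → R at (11,9/2); v=(-2,-3)
3. t=3/2 → B at (8,0); v=(-2,3)
4. t=5/3 → T at (14/3,5); v=(-2,-3)
5. t=5/3 → B at (4/3,0); v=(-2,3)
6. t=2/3 → L at (0,2); v=(2,3)
7. t=1 → T at (2,5); v=(2,-3)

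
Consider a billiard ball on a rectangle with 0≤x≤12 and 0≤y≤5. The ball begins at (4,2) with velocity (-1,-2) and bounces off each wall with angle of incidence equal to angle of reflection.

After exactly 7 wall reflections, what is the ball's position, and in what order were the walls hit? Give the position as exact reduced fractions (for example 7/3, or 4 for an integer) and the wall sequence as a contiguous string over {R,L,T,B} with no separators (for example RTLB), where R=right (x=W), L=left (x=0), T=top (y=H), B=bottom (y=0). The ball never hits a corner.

Final position: (19/2,5)
Wall sequence: BTLBTBT

1. t=1 → B at (3,0); v=(-1,2)
2. t=5/2 → T at (1/2,5); v=(-1,-2)
3. t=1/2 → L at (0,4); v=(1,-2)
4. t=2 → B at (2,0); v=(1,2)
5. t=5/2 → T at (9/2,5); v=(1,-2)
6. t=5/2 → B at (7,0); v=(1,2)
7. t=5/2 → T at (19/2,5); v=(1,-2)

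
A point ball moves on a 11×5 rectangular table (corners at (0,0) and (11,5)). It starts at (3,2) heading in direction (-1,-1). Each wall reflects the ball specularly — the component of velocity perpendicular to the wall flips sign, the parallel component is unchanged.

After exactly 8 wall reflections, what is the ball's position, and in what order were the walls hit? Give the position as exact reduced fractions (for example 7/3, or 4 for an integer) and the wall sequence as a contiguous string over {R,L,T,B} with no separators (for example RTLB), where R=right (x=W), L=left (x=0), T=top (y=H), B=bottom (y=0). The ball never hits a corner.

Final position: (0,3)
Wall sequence: BLTBRTBL

1. t=2 → B at (1,0); v=(-1,1)
2. t=1 → L at (0,1); v=(1,1)
3. t=4 → T at (4,5); v=(1,-1)
4. t=5 → B at (9,0); v=(1,1)
5. t=2 → R at (11,2); v=(-1,1)
6. t=3 → T at (8,5); v=(-1,-1)
7. t=5 → B at (3,0); v=(-1,1)
8. t=3 → L at (0,3); v=(1,1)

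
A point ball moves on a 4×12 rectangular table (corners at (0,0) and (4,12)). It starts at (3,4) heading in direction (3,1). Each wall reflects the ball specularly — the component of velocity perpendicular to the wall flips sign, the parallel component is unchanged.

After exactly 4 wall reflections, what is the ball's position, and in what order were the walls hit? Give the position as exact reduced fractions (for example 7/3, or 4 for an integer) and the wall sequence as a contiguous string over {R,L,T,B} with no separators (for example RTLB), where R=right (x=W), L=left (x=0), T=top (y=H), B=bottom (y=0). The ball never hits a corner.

Final position: (0,25/3)
Wall sequence: RLRL

1. t=1/3 → R at (4,13/3); v=(-3,1)
2. t=4/3 → L at (0,17/3); v=(3,1)
3. t=4/3 → R at (4,7); v=(-3,1)
4. t=4/3 → L at (0,25/3); v=(3,1)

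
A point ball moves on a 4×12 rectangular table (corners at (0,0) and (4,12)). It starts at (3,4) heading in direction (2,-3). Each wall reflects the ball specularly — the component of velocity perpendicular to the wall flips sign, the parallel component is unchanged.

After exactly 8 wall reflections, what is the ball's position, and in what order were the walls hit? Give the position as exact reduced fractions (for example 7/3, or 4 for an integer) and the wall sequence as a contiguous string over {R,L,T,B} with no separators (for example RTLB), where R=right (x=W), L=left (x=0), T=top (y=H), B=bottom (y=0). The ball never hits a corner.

Final position: (7/3,0)
Wall sequence: RBLRTLRB

1. t=1/2 → R at (4,5/2); v=(-2,-3)
2. t=5/6 → B at (7/3,0); v=(-2,3)
3. t=7/6 → L at (0,7/2); v=(2,3)
4. t=2 → R at (4,19/2); v=(-2,3)
5. t=5/6 → T at (7/3,12); v=(-2,-3)
6. t=7/6 → L at (0,17/2); v=(2,-3)
7. t=2 → R at (4,5/2); v=(-2,-3)
8. t=5/6 → B at (7/3,0); v=(-2,3)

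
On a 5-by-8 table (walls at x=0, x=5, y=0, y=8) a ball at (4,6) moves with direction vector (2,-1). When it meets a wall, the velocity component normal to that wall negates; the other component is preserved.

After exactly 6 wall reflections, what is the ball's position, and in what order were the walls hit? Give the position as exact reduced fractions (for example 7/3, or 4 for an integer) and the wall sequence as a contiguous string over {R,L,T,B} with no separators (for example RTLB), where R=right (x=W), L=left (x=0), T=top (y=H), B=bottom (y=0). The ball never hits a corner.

Final position: (5,9/2)
Wall sequence: RLRBLR

1. t=1/2 → R at (5,11/2); v=(-2,-1)
2. t=5/2 → L at (0,3); v=(2,-1)
3. t=5/2 → R at (5,1/2); v=(-2,-1)
4. t=1/2 → B at (4,0); v=(-2,1)
5. t=2 → L at (0,2); v=(2,1)
6. t=5/2 → R at (5,9/2); v=(-2,1)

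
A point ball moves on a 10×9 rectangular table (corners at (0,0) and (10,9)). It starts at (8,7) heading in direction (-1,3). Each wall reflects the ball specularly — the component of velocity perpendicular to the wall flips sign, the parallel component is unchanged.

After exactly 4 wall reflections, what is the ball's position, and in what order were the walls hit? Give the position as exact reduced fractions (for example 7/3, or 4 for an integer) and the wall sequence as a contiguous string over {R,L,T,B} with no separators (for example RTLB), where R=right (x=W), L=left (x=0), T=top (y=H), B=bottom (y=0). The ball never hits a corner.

Final position: (0,5)
Wall sequence: TBTL

1. t=2/3 → T at (22/3,9); v=(-1,-3)
2. t=3 → B at (13/3,0); v=(-1,3)
3. t=3 → T at (4/3,9); v=(-1,-3)
4. t=4/3 → L at (0,5); v=(1,-3)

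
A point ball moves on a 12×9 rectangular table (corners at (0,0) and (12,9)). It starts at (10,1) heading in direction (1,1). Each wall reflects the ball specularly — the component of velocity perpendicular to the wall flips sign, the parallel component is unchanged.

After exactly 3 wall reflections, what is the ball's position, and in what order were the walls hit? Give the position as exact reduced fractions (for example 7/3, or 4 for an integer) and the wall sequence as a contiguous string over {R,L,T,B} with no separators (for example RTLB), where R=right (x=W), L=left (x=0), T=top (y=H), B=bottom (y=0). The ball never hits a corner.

Final position: (0,3)
Wall sequence: RTL

1. t=2 → R at (12,3); v=(-1,1)
2. t=6 → T at (6,9); v=(-1,-1)
3. t=6 → L at (0,3); v=(1,-1)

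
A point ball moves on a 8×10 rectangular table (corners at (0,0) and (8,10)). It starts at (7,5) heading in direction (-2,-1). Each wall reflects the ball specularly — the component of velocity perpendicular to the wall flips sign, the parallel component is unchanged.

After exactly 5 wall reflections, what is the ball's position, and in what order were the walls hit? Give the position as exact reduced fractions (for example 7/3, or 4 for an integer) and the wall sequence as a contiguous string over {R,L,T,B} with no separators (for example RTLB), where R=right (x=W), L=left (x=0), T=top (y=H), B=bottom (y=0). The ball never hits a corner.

1. t=7/2 → L at (0,3/2); v=(2,-1)
2. t=3/2 → B at (3,0); v=(2,1)
3. t=5/2 → R at (8,5/2); v=(-2,1)
4. t=4 → L at (0,13/2); v=(2,1)
5. t=7/2 → T at (7,10); v=(2,-1)

Final position: (7,10)
Wall sequence: LBRLT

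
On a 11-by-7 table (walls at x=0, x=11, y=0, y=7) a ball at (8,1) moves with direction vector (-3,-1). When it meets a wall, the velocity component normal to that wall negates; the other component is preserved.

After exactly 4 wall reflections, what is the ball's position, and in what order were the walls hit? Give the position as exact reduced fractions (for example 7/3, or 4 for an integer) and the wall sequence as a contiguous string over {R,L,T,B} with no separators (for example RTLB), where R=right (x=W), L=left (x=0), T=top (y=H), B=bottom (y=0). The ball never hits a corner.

Final position: (6,7)
Wall sequence: BLRT

1. t=1 → B at (5,0); v=(-3,1)
2. t=5/3 → L at (0,5/3); v=(3,1)
3. t=11/3 → R at (11,16/3); v=(-3,1)
4. t=5/3 → T at (6,7); v=(-3,-1)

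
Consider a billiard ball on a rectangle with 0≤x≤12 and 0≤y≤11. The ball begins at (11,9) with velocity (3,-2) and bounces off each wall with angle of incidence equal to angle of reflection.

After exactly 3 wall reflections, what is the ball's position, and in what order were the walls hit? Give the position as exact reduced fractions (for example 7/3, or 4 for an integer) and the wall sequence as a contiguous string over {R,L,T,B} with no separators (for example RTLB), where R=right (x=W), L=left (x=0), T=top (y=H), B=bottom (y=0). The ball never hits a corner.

Final position: (1/2,0)
Wall sequence: RLB

1. t=1/3 → R at (12,25/3); v=(-3,-2)
2. t=4 → L at (0,1/3); v=(3,-2)
3. t=1/6 → B at (1/2,0); v=(3,2)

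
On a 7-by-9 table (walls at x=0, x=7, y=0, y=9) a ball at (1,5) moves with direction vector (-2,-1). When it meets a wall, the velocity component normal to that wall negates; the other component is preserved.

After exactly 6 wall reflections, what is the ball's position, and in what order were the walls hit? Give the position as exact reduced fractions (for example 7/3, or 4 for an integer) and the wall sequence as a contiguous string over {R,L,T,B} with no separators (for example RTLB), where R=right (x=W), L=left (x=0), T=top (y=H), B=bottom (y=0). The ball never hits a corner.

1. t=1/2 → L at (0,9/2); v=(2,-1)
2. t=7/2 → R at (7,1); v=(-2,-1)
3. t=1 → B at (5,0); v=(-2,1)
4. t=5/2 → L at (0,5/2); v=(2,1)
5. t=7/2 → R at (7,6); v=(-2,1)
6. t=3 → T at (1,9); v=(-2,-1)

Final position: (1,9)
Wall sequence: LRBLRT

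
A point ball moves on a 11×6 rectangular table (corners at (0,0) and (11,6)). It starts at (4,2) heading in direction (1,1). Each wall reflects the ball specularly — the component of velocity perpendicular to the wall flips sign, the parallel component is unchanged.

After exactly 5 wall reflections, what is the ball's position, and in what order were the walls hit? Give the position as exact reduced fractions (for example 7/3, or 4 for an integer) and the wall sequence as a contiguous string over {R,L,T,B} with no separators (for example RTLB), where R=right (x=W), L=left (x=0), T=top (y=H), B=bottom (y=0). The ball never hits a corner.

Final position: (0,4)
Wall sequence: TRBTL

1. t=4 → T at (8,6); v=(1,-1)
2. t=3 → R at (11,3); v=(-1,-1)
3. t=3 → B at (8,0); v=(-1,1)
4. t=6 → T at (2,6); v=(-1,-1)
5. t=2 → L at (0,4); v=(1,-1)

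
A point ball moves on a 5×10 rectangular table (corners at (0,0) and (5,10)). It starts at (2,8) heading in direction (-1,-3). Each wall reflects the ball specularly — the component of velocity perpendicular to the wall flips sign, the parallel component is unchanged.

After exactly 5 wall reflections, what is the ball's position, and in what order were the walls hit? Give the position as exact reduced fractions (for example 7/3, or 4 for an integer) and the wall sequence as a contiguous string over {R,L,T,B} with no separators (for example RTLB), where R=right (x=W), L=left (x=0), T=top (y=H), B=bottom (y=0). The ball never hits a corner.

Final position: (8/3,0)
Wall sequence: LBTRB

1. t=2 → L at (0,2); v=(1,-3)
2. t=2/3 → B at (2/3,0); v=(1,3)
3. t=10/3 → T at (4,10); v=(1,-3)
4. t=1 → R at (5,7); v=(-1,-3)
5. t=7/3 → B at (8/3,0); v=(-1,3)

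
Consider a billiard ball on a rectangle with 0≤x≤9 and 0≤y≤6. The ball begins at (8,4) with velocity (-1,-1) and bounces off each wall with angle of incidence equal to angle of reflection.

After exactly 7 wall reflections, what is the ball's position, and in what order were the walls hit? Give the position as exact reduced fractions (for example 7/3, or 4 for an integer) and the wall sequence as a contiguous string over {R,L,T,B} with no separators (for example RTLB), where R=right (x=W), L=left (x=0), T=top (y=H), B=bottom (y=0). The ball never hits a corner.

Final position: (0,2)
Wall sequence: BLTBRTL

1. t=4 → B at (4,0); v=(-1,1)
2. t=4 → L at (0,4); v=(1,1)
3. t=2 → T at (2,6); v=(1,-1)
4. t=6 → B at (8,0); v=(1,1)
5. t=1 → R at (9,1); v=(-1,1)
6. t=5 → T at (4,6); v=(-1,-1)
7. t=4 → L at (0,2); v=(1,-1)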